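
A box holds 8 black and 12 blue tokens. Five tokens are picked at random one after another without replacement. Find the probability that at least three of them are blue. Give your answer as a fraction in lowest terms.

Sum the hypergeometric tail for j = 3,…,5 blue tokens.
Favorable = C(12,3)·C(8,2) + C(12,4)·C(8,1) + C(12,5)·C(8,0) = 10912; total = C(20,5) = 15504.
P = 10912/15504 = 682/969 ≈ 0.7038.

682/969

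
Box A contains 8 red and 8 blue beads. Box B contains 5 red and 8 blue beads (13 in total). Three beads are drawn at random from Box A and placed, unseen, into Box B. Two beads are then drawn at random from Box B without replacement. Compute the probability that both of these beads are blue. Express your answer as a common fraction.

Condition on how many of the transferred beads are blue (from Box A: 8 blue of 16; then Box B has 16 total).
  0 blue: C(8,0)C(8,3)/C(16,3) = 1/10; then P = C(8,2)/C(16,2) = 7/30
  1 blue: C(8,1)C(8,2)/C(16,3) = 2/5; then P = C(9,2)/C(16,2) = 3/10
  2 blue: C(8,2)C(8,1)/C(16,3) = 2/5; then P = C(10,2)/C(16,2) = 3/8
  3 blue: C(8,3)C(8,0)/C(16,3) = 1/10; then P = C(11,2)/C(16,2) = 11/24
P(both blue) = 407/1200 ≈ 0.3392.

407/1200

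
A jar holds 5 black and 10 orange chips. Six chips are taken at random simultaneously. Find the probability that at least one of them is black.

Use the complement: P(at least one black) = 1 − P(no black).
P(none) = C(10,6)/C(15,6) = 210/5005.
So P = 1 − 210/5005 = 137/143 ≈ 0.9580.

137/143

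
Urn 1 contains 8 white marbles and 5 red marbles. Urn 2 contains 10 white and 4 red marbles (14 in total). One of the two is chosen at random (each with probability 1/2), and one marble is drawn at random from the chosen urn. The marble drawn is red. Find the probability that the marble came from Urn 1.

35/61

P(red | Urn 1) = 5/13; P(red | Urn 2) = 2/7.
P(red) = 1/2·5/13 + 1/2·2/7 = 61/182.
By Bayes' rule, P(Urn 1 | red) = 5/26 / 61/182 = 35/61 ≈ 0.5738.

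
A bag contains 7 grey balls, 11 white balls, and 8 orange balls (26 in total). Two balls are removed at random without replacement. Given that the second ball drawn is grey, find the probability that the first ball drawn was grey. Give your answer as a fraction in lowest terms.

6/25

P(first=grey and the second ball drawn is grey) = (7/26)·(6/25) = 21/325.
P(the second ball drawn is grey) = Σ over first color = 21/325 + 77/650 + 28/325 = 7/26.
By Bayes, P(first=grey | the second ball drawn is grey) = 21/325 / 7/26 = 6/25 ≈ 0.2400.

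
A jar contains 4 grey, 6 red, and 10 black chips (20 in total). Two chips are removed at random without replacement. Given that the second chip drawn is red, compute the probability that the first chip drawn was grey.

4/19

P(first=grey and the second chip drawn is red) = (4/20)·(6/19) = 6/95.
P(the second chip drawn is red) = Σ over first color = 6/95 + 3/38 + 3/19 = 3/10.
By Bayes, P(first=grey | the second chip drawn is red) = 6/95 / 3/10 = 4/19 ≈ 0.2105.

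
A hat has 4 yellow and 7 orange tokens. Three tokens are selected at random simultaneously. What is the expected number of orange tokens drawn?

21/11

By linearity of expectation, E[X] = Σ P(draw i is orange); by symmetry each draw (even without replacement) has P(orange) = 7/11.
E[X] = 3 · 7/11 = 21/11 ≈ 1.9091.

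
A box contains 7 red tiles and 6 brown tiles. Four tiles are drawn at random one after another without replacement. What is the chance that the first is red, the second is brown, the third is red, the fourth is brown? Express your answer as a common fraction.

Multiply the conditional probability of each draw in order, without replacement, so each draw removes one from its color and from the total.
P = (7/13) · (6/12) · (6/11) · (5/10) = 21/286 ≈ 0.0734.

21/286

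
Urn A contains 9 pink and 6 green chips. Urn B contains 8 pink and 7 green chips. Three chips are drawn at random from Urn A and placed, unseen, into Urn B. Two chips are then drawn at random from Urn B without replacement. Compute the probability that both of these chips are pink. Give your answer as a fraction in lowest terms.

Condition on how many of the transferred chips are pink (from Urn A: 9 pink of 15; then Urn B has 18 total).
  0 pink: C(9,0)C(6,3)/C(15,3) = 4/91; then P = C(8,2)/C(18,2) = 28/153
  1 pink: C(9,1)C(6,2)/C(15,3) = 27/91; then P = C(9,2)/C(18,2) = 4/17
  2 pink: C(9,2)C(6,1)/C(15,3) = 216/455; then P = C(10,2)/C(18,2) = 5/17
  3 pink: C(9,3)C(6,0)/C(15,3) = 12/65; then P = C(11,2)/C(18,2) = 55/153
P(both pink) = 304/1071 ≈ 0.2838.

304/1071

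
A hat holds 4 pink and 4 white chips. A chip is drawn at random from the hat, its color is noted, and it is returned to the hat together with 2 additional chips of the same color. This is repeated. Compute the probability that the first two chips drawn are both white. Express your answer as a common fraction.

3/10

After a white draw the hat holds 6 white out of 10.
P = (4/8)·(6/10) = 3/10 ≈ 0.3000.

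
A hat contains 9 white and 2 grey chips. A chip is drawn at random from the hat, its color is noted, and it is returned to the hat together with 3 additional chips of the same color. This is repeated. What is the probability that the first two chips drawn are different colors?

Either white then grey, or grey then white; after the first draw the total is 14.
P = (9/11)·(2/14) + (2/11)·(9/14) = 18/77 ≈ 0.2338.

18/77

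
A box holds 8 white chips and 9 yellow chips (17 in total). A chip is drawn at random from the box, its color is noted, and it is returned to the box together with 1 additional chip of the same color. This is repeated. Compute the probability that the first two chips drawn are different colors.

8/17

Either white then yellow, or yellow then white; after the first draw the total is 18.
P = (8/17)·(9/18) + (9/17)·(8/18) = 8/17 ≈ 0.4706.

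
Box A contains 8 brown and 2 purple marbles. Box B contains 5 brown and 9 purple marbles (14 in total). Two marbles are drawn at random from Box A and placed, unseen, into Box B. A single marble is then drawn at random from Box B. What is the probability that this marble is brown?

33/80

Condition on how many of the transferred marbles are brown (from Box A: 8 brown of 10; then Box B has 16 total).
  0 brown: C(8,0)C(2,2)/C(10,2) = 1/45; then P = 5/16
  1 brown: C(8,1)C(2,1)/C(10,2) = 16/45; then P = 6/16
  2 brown: C(8,2)C(2,0)/C(10,2) = 28/45; then P = 7/16
P(brown from Box B) = 33/80 ≈ 0.4125.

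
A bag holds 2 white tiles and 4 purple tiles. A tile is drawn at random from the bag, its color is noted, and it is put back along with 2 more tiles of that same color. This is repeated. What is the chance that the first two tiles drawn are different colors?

1/3

Either purple then white, or white then purple; after the first draw the total is 8.
P = (4/6)·(2/8) + (2/6)·(4/8) = 1/3 ≈ 0.3333.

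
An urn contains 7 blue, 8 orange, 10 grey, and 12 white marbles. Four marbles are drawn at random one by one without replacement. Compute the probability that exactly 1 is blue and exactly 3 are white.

Unordered draws without replacement: count favorable combinations over C(37,4).
Favorable = C(7,1) · C(8,0) · C(10,0) · C(12,3) = 1540; total = C(37,4) = 66045.
P = 1540/66045 = 44/1887 ≈ 0.0233.

44/1887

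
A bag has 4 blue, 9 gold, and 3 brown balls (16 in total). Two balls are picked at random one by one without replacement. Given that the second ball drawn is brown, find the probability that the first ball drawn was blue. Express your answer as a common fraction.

4/15

P(first=blue and the second ball drawn is brown) = (4/16)·(3/15) = 1/20.
P(the second ball drawn is brown) = Σ over first color = 1/20 + 9/80 + 1/40 = 3/16.
By Bayes, P(first=blue | the second ball drawn is brown) = 1/20 / 3/16 = 4/15 ≈ 0.2667.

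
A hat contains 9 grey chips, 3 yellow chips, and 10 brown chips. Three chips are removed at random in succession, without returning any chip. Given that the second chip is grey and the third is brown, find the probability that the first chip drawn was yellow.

3/20

P(first=yellow and the second chip is grey and the third is brown) = (3/22)·(9/21)·(10/20) = 9/308.
P(E) = Σ over first color = 6/77 + 9/308 + 27/308 = 15/77.
By Bayes, P(first=yellow | E) = 9/308 / 15/77 = 3/20 ≈ 0.1500.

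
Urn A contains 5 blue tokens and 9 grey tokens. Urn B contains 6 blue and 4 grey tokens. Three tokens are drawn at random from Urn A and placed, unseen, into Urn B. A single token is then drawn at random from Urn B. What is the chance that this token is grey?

Condition on how many of the transferred tokens are grey (from Urn A: 9 grey of 14; then Urn B has 13 total).
  0 grey: C(9,0)C(5,3)/C(14,3) = 5/182; then P = 4/13
  1 grey: C(9,1)C(5,2)/C(14,3) = 45/182; then P = 5/13
  2 grey: C(9,2)C(5,1)/C(14,3) = 45/91; then P = 6/13
  3 grey: C(9,3)C(5,0)/C(14,3) = 3/13; then P = 7/13
P(grey from Urn B) = 83/182 ≈ 0.4560.

83/182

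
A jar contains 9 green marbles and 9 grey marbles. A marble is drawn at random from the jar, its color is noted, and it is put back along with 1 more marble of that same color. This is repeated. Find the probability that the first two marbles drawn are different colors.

9/19

Either green then grey, or grey then green; after the first draw the total is 19.
P = (9/18)·(9/19) + (9/18)·(9/19) = 9/19 ≈ 0.4737.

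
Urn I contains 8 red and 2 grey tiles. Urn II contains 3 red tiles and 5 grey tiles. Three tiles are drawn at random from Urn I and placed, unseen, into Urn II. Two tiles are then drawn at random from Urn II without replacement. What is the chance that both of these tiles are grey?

Condition on how many of the transferred tiles are grey (from Urn I: 2 grey of 10; then Urn II has 11 total).
  0 grey: C(2,0)C(8,3)/C(10,3) = 7/15; then P = C(5,2)/C(11,2) = 2/11
  1 grey: C(2,1)C(8,2)/C(10,3) = 7/15; then P = C(6,2)/C(11,2) = 3/11
  2 grey: C(2,2)C(8,1)/C(10,3) = 1/15; then P = C(7,2)/C(11,2) = 21/55
P(both grey) = 196/825 ≈ 0.2376.

196/825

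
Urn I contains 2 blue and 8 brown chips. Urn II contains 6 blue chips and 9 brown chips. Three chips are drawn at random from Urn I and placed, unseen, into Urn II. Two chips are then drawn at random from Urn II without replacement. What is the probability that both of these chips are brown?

Condition on how many of the transferred chips are brown (from Urn I: 8 brown of 10; then Urn II has 18 total).
  1 brown: C(8,1)C(2,2)/C(10,3) = 1/15; then P = C(10,2)/C(18,2) = 5/17
  2 brown: C(8,2)C(2,1)/C(10,3) = 7/15; then P = C(11,2)/C(18,2) = 55/153
  3 brown: C(8,3)C(2,0)/C(10,3) = 7/15; then P = C(12,2)/C(18,2) = 22/51
P(both brown) = 892/2295 ≈ 0.3887.

892/2295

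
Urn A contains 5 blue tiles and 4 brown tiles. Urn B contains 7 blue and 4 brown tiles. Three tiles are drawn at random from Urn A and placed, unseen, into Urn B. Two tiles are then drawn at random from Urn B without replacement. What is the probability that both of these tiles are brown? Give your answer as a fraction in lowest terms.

Condition on how many of the transferred tiles are brown (from Urn A: 4 brown of 9; then Urn B has 14 total).
  0 brown: C(4,0)C(5,3)/C(9,3) = 5/42; then P = C(4,2)/C(14,2) = 6/91
  1 brown: C(4,1)C(5,2)/C(9,3) = 10/21; then P = C(5,2)/C(14,2) = 10/91
  2 brown: C(4,2)C(5,1)/C(9,3) = 5/14; then P = C(6,2)/C(14,2) = 15/91
  3 brown: C(4,3)C(5,0)/C(9,3) = 1/21; then P = C(7,2)/C(14,2) = 3/13
P(both brown) = 71/546 ≈ 0.1300.

71/546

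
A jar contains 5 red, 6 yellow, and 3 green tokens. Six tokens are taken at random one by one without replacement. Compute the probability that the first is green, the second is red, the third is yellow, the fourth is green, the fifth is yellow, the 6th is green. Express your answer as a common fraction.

Multiply the conditional probability of each draw in order, without replacement, so each draw removes one from its color and from the total.
P = (3/14) · (5/13) · (6/12) · (2/11) · (5/10) · (1/9) = 5/12012 ≈ 0.0004.

5/12012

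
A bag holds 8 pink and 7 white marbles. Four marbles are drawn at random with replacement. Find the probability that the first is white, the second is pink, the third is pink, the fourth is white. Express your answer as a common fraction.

3136/50625

Multiply the conditional probability of each draw in order, with replacement (the composition resets each draw).
P = (7/15) · (8/15) · (8/15) · (7/15) = 3136/50625 ≈ 0.0619.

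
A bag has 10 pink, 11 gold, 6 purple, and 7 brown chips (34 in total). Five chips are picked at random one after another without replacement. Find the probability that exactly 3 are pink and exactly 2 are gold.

Unordered draws without replacement: count favorable combinations over C(34,5).
Favorable = C(10,3) · C(11,2) · C(6,0) · C(7,0) = 6600; total = C(34,5) = 278256.
P = 6600/278256 = 25/1054 ≈ 0.0237.

25/1054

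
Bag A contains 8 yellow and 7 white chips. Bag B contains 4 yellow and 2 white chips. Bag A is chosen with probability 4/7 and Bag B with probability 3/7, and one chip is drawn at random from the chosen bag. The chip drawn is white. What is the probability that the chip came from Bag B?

15/43

P(white | Bag A) = 7/15; P(white | Bag B) = 1/3.
P(white) = 4/7·7/15 + 3/7·1/3 = 43/105.
By Bayes' rule, P(Bag B | white) = 1/7 / 43/105 = 15/43 ≈ 0.3488.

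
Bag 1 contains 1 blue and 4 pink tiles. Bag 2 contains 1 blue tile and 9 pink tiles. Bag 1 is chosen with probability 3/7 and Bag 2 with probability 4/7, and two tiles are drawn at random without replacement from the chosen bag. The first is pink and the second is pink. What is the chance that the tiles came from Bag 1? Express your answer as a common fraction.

P(E | Bag 1) = 3/5; P(E | Bag 2) = 4/5.
P(E) = 3/7·3/5 + 4/7·4/5 = 5/7.
By Bayes' rule, P(Bag 1 | E) = 9/35 / 5/7 = 9/25 ≈ 0.3600.

9/25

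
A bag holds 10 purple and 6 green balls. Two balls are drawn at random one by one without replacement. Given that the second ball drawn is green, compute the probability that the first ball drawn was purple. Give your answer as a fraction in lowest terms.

2/3

P(first=purple and the second ball drawn is green) = (10/16)·(6/15) = 1/4.
P(the second ball drawn is green) = Σ over first color = 1/4 + 1/8 = 3/8.
By Bayes, P(first=purple | the second ball drawn is green) = 1/4 / 3/8 = 2/3 ≈ 0.6667.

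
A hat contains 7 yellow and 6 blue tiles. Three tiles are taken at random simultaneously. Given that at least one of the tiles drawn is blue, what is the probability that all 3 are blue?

P(all 3 blue) = C(6,3)/C(13,3) = 10/143; P(at least one blue) = 1 − C(7,3)/C(13,3) = 251/286.
Since 'all 3 blue' ⊆ 'at least one blue', P(all 3 | at least one) = 10/143 / 251/286 = 20/251 ≈ 0.0797.

20/251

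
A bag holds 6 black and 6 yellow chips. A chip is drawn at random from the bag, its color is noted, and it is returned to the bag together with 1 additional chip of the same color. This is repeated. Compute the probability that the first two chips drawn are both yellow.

7/26

After a yellow draw the bag holds 7 yellow out of 13.
P = (6/12)·(7/13) = 7/26 ≈ 0.2692.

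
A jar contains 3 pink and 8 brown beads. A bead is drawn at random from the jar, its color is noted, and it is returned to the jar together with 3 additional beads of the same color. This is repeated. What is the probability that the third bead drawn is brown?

Sum over the four possibilities for the first two draws (brown/not-brown each), tracking how the brown count and total change by +3 per draw.
P(third is brown) = 8/11 ≈ 0.7273. (In a Pólya urn every draw has the same marginal probability 8/11.)

8/11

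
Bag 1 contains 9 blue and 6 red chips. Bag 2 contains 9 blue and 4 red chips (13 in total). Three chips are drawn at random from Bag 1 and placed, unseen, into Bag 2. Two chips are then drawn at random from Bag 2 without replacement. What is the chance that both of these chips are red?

Condition on how many of the transferred chips are red (from Bag 1: 6 red of 15; then Bag 2 has 16 total).
  0 red: C(6,0)C(9,3)/C(15,3) = 12/65; then P = C(4,2)/C(16,2) = 1/20
  1 red: C(6,1)C(9,2)/C(15,3) = 216/455; then P = C(5,2)/C(16,2) = 1/12
  2 red: C(6,2)C(9,1)/C(15,3) = 27/91; then P = C(6,2)/C(16,2) = 1/8
  3 red: C(6,3)C(9,0)/C(15,3) = 4/91; then P = C(7,2)/C(16,2) = 7/40
P(both red) = 131/1400 ≈ 0.0936.

131/1400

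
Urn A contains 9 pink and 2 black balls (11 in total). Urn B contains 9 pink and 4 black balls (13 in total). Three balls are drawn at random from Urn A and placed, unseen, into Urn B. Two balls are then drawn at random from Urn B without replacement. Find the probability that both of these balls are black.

Condition on how many of the transferred balls are black (from Urn A: 2 black of 11; then Urn B has 16 total).
  0 black: C(2,0)C(9,3)/C(11,3) = 28/55; then P = C(4,2)/C(16,2) = 1/20
  1 black: C(2,1)C(9,2)/C(11,3) = 24/55; then P = C(5,2)/C(16,2) = 1/12
  2 black: C(2,2)C(9,1)/C(11,3) = 3/55; then P = C(6,2)/C(16,2) = 1/8
P(both black) = 151/2200 ≈ 0.0686.

151/2200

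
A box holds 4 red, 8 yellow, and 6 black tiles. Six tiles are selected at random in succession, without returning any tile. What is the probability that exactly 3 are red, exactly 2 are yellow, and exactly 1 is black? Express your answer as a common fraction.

Unordered draws without replacement: count favorable combinations over C(18,6).
Favorable = C(4,3) · C(8,2) · C(6,1) = 672; total = C(18,6) = 18564.
P = 672/18564 = 8/221 ≈ 0.0362.

8/221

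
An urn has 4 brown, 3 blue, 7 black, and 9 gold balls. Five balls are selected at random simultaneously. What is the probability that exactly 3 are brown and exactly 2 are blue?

12/33649

Unordered draws without replacement: count favorable combinations over C(23,5).
Favorable = C(4,3) · C(3,2) · C(7,0) · C(9,0) = 12; total = C(23,5) = 33649.
P = 12/33649 = 12/33649 ≈ 0.0004.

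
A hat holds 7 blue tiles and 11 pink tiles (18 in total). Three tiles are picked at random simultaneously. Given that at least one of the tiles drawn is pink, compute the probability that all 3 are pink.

P(all 3 pink) = C(11,3)/C(18,3) = 55/272; P(at least one pink) = 1 − C(7,3)/C(18,3) = 781/816.
Since 'all 3 pink' ⊆ 'at least one pink', P(all 3 | at least one) = 55/272 / 781/816 = 15/71 ≈ 0.2113.

15/71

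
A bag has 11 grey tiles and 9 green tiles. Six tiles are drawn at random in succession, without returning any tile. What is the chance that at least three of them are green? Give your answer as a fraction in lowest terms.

Sum the hypergeometric tail for j = 3,…,6 green tiles.
Favorable = C(9,3)·C(11,3) + C(9,4)·C(11,2) + C(9,5)·C(11,1) + C(9,6)·C(11,0) = 22260; total = C(20,6) = 38760.
P = 22260/38760 = 371/646 ≈ 0.5743.

371/646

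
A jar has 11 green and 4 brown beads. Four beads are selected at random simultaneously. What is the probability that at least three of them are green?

66/91

Sum the hypergeometric tail for j = 3,…,4 green beads.
Favorable = C(11,3)·C(4,1) + C(11,4)·C(4,0) = 990; total = C(15,4) = 1365.
P = 990/1365 = 66/91 ≈ 0.7253.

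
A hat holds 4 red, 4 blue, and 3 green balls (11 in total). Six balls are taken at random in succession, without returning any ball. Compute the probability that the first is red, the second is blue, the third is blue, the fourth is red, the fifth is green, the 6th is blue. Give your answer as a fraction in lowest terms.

1/385

Multiply the conditional probability of each draw in order, without replacement, so each draw removes one from its color and from the total.
P = (4/11) · (4/10) · (3/9) · (3/8) · (3/7) · (2/6) = 1/385 ≈ 0.0026.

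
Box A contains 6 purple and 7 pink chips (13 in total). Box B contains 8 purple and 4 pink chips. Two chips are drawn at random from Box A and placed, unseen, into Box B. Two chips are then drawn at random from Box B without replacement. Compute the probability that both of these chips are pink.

275/2366

Condition on how many of the transferred chips are pink (from Box A: 7 pink of 13; then Box B has 14 total).
  0 pink: C(7,0)C(6,2)/C(13,2) = 5/26; then P = C(4,2)/C(14,2) = 6/91
  1 pink: C(7,1)C(6,1)/C(13,2) = 7/13; then P = C(5,2)/C(14,2) = 10/91
  2 pink: C(7,2)C(6,0)/C(13,2) = 7/26; then P = C(6,2)/C(14,2) = 15/91
P(both pink) = 275/2366 ≈ 0.1162.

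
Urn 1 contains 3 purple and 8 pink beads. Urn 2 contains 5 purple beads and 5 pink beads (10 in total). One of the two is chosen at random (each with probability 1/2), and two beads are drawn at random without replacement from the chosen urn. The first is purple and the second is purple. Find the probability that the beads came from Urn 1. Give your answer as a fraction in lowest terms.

27/137

P(E | Urn 1) = 3/55; P(E | Urn 2) = 2/9.
P(E) = 1/2·3/55 + 1/2·2/9 = 137/990.
By Bayes' rule, P(Urn 1 | E) = 3/110 / 137/990 = 27/137 ≈ 0.1971.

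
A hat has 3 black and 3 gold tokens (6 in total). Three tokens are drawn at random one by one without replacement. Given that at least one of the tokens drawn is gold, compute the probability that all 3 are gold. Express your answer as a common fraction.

P(all 3 gold) = C(3,3)/C(6,3) = 1/20; P(at least one gold) = 1 − C(3,3)/C(6,3) = 19/20.
Since 'all 3 gold' ⊆ 'at least one gold', P(all 3 | at least one) = 1/20 / 19/20 = 1/19 ≈ 0.0526.

1/19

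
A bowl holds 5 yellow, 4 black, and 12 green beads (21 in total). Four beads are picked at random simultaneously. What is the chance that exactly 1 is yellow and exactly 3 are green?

Unordered draws without replacement: count favorable combinations over C(21,4).
Favorable = C(5,1) · C(4,0) · C(12,3) = 1100; total = C(21,4) = 5985.
P = 1100/5985 = 220/1197 ≈ 0.1838.

220/1197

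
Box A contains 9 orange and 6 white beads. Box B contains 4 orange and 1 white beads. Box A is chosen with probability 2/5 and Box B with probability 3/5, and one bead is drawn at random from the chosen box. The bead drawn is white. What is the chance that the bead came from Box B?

P(white | Box A) = 2/5; P(white | Box B) = 1/5.
P(white) = 2/5·2/5 + 3/5·1/5 = 7/25.
By Bayes' rule, P(Box B | white) = 3/25 / 7/25 = 3/7 ≈ 0.4286.

3/7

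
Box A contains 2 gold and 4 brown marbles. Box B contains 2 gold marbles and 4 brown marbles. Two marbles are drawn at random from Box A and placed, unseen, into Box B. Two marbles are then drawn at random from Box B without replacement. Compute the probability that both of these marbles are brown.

44/105

Condition on how many of the transferred marbles are brown (from Box A: 4 brown of 6; then Box B has 8 total).
  0 brown: C(4,0)C(2,2)/C(6,2) = 1/15; then P = C(4,2)/C(8,2) = 3/14
  1 brown: C(4,1)C(2,1)/C(6,2) = 8/15; then P = C(5,2)/C(8,2) = 5/14
  2 brown: C(4,2)C(2,0)/C(6,2) = 2/5; then P = C(6,2)/C(8,2) = 15/28
P(both brown) = 44/105 ≈ 0.4190.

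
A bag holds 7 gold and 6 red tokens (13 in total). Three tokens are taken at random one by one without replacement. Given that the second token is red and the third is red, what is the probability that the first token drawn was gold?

P(first=gold and the second token is red and the third is red) = (7/13)·(6/12)·(5/11) = 35/286.
P(E) = Σ over first color = 35/286 + 10/143 = 5/26.
By Bayes, P(first=gold | E) = 35/286 / 5/26 = 7/11 ≈ 0.6364.

7/11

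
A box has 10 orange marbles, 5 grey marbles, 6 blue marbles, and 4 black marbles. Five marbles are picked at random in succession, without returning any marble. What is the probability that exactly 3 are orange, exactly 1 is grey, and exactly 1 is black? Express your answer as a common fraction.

Unordered draws without replacement: count favorable combinations over C(25,5).
Favorable = C(10,3) · C(5,1) · C(6,0) · C(4,1) = 2400; total = C(25,5) = 53130.
P = 2400/53130 = 80/1771 ≈ 0.0452.

80/1771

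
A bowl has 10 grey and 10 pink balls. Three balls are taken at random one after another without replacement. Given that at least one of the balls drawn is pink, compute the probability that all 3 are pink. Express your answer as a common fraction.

P(all 3 pink) = C(10,3)/C(20,3) = 2/19; P(at least one pink) = 1 − C(10,3)/C(20,3) = 17/19.
Since 'all 3 pink' ⊆ 'at least one pink', P(all 3 | at least one) = 2/19 / 17/19 = 2/17 ≈ 0.1176.

2/17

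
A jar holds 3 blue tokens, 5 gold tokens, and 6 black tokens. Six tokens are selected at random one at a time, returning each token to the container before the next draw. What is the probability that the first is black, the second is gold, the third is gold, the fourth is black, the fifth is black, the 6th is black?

2025/470596

Multiply the conditional probability of each draw in order, with replacement (the composition resets each draw).
P = (6/14) · (5/14) · (5/14) · (6/14) · (6/14) · (6/14) = 2025/470596 ≈ 0.0043.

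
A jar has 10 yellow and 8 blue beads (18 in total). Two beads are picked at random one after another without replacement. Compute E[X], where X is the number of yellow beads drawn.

By linearity of expectation, E[X] = Σ P(draw i is yellow); by symmetry each draw (even without replacement) has P(yellow) = 10/18.
E[X] = 2 · 10/18 = 10/9 ≈ 1.1111.

10/9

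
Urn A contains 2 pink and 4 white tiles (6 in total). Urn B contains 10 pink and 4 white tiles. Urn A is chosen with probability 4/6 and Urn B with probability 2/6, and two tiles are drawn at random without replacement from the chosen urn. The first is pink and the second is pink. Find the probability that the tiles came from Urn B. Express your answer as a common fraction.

P(E | Urn A) = 1/15; P(E | Urn B) = 45/91.
P(E) = 2/3·1/15 + 1/3·45/91 = 857/4095.
By Bayes' rule, P(Urn B | E) = 15/91 / 857/4095 = 675/857 ≈ 0.7876.

675/857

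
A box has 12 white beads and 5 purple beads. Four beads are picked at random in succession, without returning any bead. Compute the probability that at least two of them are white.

451/476

Sum the hypergeometric tail for j = 2,…,4 white beads.
Favorable = C(12,2)·C(5,2) + C(12,3)·C(5,1) + C(12,4)·C(5,0) = 2255; total = C(17,4) = 2380.
P = 2255/2380 = 451/476 ≈ 0.9475.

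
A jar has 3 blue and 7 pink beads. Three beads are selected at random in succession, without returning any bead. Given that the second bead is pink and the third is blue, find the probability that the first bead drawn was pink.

3/4

P(first=pink and the second bead is pink and the third is blue) = (7/10)·(6/9)·(3/8) = 7/40.
P(E) = Σ over first color = 7/120 + 7/40 = 7/30.
By Bayes, P(first=pink | E) = 7/40 / 7/30 = 3/4 ≈ 0.7500.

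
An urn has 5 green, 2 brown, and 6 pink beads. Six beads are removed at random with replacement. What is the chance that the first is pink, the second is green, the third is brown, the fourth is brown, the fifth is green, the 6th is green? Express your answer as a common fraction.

Multiply the conditional probability of each draw in order, with replacement (the composition resets each draw).
P = (6/13) · (5/13) · (2/13) · (2/13) · (5/13) · (5/13) = 3000/4826809 ≈ 0.0006.

3000/4826809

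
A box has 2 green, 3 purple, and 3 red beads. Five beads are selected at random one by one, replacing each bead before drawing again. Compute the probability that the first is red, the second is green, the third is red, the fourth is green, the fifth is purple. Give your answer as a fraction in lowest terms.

27/8192

Multiply the conditional probability of each draw in order, with replacement (the composition resets each draw).
P = (3/8) · (2/8) · (3/8) · (2/8) · (3/8) = 27/8192 ≈ 0.0033.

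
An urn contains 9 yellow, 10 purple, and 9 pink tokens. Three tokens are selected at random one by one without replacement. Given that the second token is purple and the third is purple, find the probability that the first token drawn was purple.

4/13

P(first=purple and the second token is purple and the third is purple) = (10/28)·(9/27)·(8/26) = 10/273.
P(E) = Σ over first color = 15/364 + 10/273 + 15/364 = 5/42.
By Bayes, P(first=purple | E) = 10/273 / 5/42 = 4/13 ≈ 0.3077.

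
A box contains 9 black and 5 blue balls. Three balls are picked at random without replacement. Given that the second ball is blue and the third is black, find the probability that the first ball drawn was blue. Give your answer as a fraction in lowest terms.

P(first=blue and the second ball is blue and the third is black) = (5/14)·(4/13)·(9/12) = 15/182.
P(E) = Σ over first color = 15/91 + 15/182 = 45/182.
By Bayes, P(first=blue | E) = 15/182 / 45/182 = 1/3 ≈ 0.3333.

1/3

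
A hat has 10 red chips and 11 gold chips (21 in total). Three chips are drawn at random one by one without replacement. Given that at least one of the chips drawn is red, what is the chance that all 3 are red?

P(all 3 red) = C(10,3)/C(21,3) = 12/133; P(at least one red) = 1 − C(11,3)/C(21,3) = 233/266.
Since 'all 3 red' ⊆ 'at least one red', P(all 3 | at least one) = 12/133 / 233/266 = 24/233 ≈ 0.1030.

24/233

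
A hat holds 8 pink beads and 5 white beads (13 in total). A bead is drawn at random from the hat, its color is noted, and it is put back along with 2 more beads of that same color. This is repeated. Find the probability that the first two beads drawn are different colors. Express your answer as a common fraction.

16/39

Either white then pink, or pink then white; after the first draw the total is 15.
P = (5/13)·(8/15) + (8/13)·(5/15) = 16/39 ≈ 0.4103.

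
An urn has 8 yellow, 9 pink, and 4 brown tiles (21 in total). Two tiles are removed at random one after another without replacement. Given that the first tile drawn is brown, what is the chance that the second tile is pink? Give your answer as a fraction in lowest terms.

9/20

After removing 1 brown, the urn has 9 pink out of 20 remaining.
P(second is pink | given) = 9/20 ≈ 0.4500.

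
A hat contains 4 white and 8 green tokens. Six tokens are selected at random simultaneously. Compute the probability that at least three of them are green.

Sum the hypergeometric tail for j = 3,…,6 green tokens.
Favorable = C(8,3)·C(4,3) + C(8,4)·C(4,2) + C(8,5)·C(4,1) + C(8,6)·C(4,0) = 896; total = C(12,6) = 924.
P = 896/924 = 32/33 ≈ 0.9697.

32/33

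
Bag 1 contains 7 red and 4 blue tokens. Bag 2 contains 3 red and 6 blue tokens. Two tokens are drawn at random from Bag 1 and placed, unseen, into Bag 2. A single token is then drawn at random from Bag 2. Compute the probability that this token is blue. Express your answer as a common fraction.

74/121

Condition on how many of the transferred tokens are blue (from Bag 1: 4 blue of 11; then Bag 2 has 11 total).
  0 blue: C(4,0)C(7,2)/C(11,2) = 21/55; then P = 6/11
  1 blue: C(4,1)C(7,1)/C(11,2) = 28/55; then P = 7/11
  2 blue: C(4,2)C(7,0)/C(11,2) = 6/55; then P = 8/11
P(blue from Bag 2) = 74/121 ≈ 0.6116.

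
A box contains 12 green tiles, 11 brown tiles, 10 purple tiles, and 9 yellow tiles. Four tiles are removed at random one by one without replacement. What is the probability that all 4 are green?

Unordered draws without replacement: count favorable combinations over C(42,4).
Favorable = C(12,4) · C(11,0) · C(10,0) · C(9,0) = 495; total = C(42,4) = 111930.
P = 495/111930 = 33/7462 ≈ 0.0044.

33/7462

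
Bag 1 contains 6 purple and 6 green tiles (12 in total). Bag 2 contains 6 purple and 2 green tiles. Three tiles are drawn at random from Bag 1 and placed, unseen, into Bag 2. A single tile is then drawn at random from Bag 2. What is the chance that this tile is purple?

Condition on how many of the transferred tiles are purple (from Bag 1: 6 purple of 12; then Bag 2 has 11 total).
  0 purple: C(6,0)C(6,3)/C(12,3) = 1/11; then P = 6/11
  1 purple: C(6,1)C(6,2)/C(12,3) = 9/22; then P = 7/11
  2 purple: C(6,2)C(6,1)/C(12,3) = 9/22; then P = 8/11
  3 purple: C(6,3)C(6,0)/C(12,3) = 1/11; then P = 9/11
P(purple from Bag 2) = 15/22 ≈ 0.6818.

15/22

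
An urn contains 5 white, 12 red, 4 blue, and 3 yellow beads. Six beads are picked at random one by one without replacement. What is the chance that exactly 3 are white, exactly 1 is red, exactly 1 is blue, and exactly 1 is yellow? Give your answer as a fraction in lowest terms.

360/33649

Unordered draws without replacement: count favorable combinations over C(24,6).
Favorable = C(5,3) · C(12,1) · C(4,1) · C(3,1) = 1440; total = C(24,6) = 134596.
P = 1440/134596 = 360/33649 ≈ 0.0107.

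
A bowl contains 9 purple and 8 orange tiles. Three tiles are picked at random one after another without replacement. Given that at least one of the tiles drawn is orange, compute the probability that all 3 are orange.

14/149

P(all 3 orange) = C(8,3)/C(17,3) = 7/85; P(at least one orange) = 1 − C(9,3)/C(17,3) = 149/170.
Since 'all 3 orange' ⊆ 'at least one orange', P(all 3 | at least one) = 7/85 / 149/170 = 14/149 ≈ 0.0940.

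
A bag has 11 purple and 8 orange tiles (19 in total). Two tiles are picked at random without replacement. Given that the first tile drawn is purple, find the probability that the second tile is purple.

5/9

After removing 1 purple, the bag has 10 purple out of 18 remaining.
P(second is purple | given) = 10/18 = 5/9 ≈ 0.5556.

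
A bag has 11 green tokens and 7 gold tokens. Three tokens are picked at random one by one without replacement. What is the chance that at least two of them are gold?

Sum the hypergeometric tail for j = 2,…,3 gold tokens.
Favorable = C(7,2)·C(11,1) + C(7,3)·C(11,0) = 266; total = C(18,3) = 816.
P = 266/816 = 133/408 ≈ 0.3260.

133/408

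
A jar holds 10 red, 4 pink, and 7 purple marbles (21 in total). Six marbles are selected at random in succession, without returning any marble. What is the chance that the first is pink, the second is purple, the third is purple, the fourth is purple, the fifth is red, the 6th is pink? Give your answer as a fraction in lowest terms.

Multiply the conditional probability of each draw in order, without replacement, so each draw removes one from its color and from the total.
P = (4/21) · (7/20) · (6/19) · (5/18) · (10/17) · (3/16) = 5/7752 ≈ 0.0006.

5/7752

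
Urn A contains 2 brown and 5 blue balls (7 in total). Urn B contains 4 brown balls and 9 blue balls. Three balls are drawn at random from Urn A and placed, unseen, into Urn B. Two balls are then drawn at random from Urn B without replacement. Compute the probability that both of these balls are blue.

Condition on how many of the transferred balls are blue (from Urn A: 5 blue of 7; then Urn B has 16 total).
  1 blue: C(5,1)C(2,2)/C(7,3) = 1/7; then P = C(10,2)/C(16,2) = 3/8
  2 blue: C(5,2)C(2,1)/C(7,3) = 4/7; then P = C(11,2)/C(16,2) = 11/24
  3 blue: C(5,3)C(2,0)/C(7,3) = 2/7; then P = C(12,2)/C(16,2) = 11/20
P(both blue) = 397/840 ≈ 0.4726.

397/840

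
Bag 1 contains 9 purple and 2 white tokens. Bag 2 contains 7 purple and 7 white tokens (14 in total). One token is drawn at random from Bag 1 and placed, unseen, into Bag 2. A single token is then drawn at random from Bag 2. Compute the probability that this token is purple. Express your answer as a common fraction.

Condition on how many of the transferred tokens are purple (from Bag 1: 9 purple of 11; then Bag 2 has 15 total).
  0 purple: C(9,0)C(2,1)/C(11,1) = 2/11; then P = 7/15
  1 purple: C(9,1)C(2,0)/C(11,1) = 9/11; then P = 8/15
P(purple from Bag 2) = 86/165 ≈ 0.5212.

86/165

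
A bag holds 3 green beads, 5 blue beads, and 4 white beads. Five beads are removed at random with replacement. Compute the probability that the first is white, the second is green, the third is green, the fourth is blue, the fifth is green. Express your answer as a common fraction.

Multiply the conditional probability of each draw in order, with replacement (the composition resets each draw).
P = (4/12) · (3/12) · (3/12) · (5/12) · (3/12) = 5/2304 ≈ 0.0022.

5/2304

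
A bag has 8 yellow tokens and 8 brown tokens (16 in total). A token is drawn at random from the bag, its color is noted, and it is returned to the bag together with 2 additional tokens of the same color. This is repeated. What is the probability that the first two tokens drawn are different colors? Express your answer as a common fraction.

4/9

Either yellow then brown, or brown then yellow; after the first draw the total is 18.
P = (8/16)·(8/18) + (8/16)·(8/18) = 4/9 ≈ 0.4444.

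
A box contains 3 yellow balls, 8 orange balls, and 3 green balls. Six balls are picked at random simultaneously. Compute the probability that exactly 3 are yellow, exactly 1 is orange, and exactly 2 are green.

8/1001

Unordered draws without replacement: count favorable combinations over C(14,6).
Favorable = C(3,3) · C(8,1) · C(3,2) = 24; total = C(14,6) = 3003.
P = 24/3003 = 8/1001 ≈ 0.0080.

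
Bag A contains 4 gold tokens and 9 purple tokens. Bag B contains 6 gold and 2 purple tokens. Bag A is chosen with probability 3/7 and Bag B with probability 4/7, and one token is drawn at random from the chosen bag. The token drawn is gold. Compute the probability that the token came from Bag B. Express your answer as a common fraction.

13/17

P(gold | Bag A) = 4/13; P(gold | Bag B) = 3/4.
P(gold) = 3/7·4/13 + 4/7·3/4 = 51/91.
By Bayes' rule, P(Bag B | gold) = 3/7 / 51/91 = 13/17 ≈ 0.7647.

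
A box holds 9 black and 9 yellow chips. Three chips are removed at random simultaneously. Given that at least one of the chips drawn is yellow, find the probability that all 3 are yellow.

7/61

P(all 3 yellow) = C(9,3)/C(18,3) = 7/68; P(at least one yellow) = 1 − C(9,3)/C(18,3) = 61/68.
Since 'all 3 yellow' ⊆ 'at least one yellow', P(all 3 | at least one) = 7/68 / 61/68 = 7/61 ≈ 0.1148.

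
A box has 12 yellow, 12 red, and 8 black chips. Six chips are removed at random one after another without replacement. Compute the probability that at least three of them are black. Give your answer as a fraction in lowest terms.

4787/32364

Sum the hypergeometric tail for j = 3,…,6 black chips.
Favorable = C(8,3)·C(24,3) + C(8,4)·C(24,2) + C(8,5)·C(24,1) + C(8,6)·C(24,0) = 134036; total = C(32,6) = 906192.
P = 134036/906192 = 4787/32364 ≈ 0.1479.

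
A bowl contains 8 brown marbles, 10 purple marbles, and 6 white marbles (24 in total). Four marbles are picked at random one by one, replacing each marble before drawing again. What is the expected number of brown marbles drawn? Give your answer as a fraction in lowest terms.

By linearity of expectation, E[X] = Σ P(draw i is brown); each independent draw has P(brown) = 8/24.
E[X] = 4 · 8/24 = 4/3 ≈ 1.3333.

4/3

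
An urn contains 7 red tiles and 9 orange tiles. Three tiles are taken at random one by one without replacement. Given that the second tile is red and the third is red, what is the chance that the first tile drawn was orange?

9/14

P(first=orange and the second tile is red and the third is red) = (9/16)·(7/15)·(6/14) = 9/80.
P(E) = Σ over first color = 1/16 + 9/80 = 7/40.
By Bayes, P(first=orange | E) = 9/80 / 7/40 = 9/14 ≈ 0.6429.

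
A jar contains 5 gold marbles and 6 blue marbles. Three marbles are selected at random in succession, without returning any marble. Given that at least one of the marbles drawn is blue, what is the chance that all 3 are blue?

4/31

P(all 3 blue) = C(6,3)/C(11,3) = 4/33; P(at least one blue) = 1 − C(5,3)/C(11,3) = 31/33.
Since 'all 3 blue' ⊆ 'at least one blue', P(all 3 | at least one) = 4/33 / 31/33 = 4/31 ≈ 0.1290.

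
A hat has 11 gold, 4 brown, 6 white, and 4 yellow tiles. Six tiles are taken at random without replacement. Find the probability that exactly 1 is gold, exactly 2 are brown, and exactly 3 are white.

6/805

Unordered draws without replacement: count favorable combinations over C(25,6).
Favorable = C(11,1) · C(4,2) · C(6,3) · C(4,0) = 1320; total = C(25,6) = 177100.
P = 1320/177100 = 6/805 ≈ 0.0075.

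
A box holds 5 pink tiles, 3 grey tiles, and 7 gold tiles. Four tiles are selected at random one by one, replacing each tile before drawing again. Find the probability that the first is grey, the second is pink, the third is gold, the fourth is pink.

Multiply the conditional probability of each draw in order, with replacement (the composition resets each draw).
P = (3/15) · (5/15) · (7/15) · (5/15) = 7/675 ≈ 0.0104.

7/675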